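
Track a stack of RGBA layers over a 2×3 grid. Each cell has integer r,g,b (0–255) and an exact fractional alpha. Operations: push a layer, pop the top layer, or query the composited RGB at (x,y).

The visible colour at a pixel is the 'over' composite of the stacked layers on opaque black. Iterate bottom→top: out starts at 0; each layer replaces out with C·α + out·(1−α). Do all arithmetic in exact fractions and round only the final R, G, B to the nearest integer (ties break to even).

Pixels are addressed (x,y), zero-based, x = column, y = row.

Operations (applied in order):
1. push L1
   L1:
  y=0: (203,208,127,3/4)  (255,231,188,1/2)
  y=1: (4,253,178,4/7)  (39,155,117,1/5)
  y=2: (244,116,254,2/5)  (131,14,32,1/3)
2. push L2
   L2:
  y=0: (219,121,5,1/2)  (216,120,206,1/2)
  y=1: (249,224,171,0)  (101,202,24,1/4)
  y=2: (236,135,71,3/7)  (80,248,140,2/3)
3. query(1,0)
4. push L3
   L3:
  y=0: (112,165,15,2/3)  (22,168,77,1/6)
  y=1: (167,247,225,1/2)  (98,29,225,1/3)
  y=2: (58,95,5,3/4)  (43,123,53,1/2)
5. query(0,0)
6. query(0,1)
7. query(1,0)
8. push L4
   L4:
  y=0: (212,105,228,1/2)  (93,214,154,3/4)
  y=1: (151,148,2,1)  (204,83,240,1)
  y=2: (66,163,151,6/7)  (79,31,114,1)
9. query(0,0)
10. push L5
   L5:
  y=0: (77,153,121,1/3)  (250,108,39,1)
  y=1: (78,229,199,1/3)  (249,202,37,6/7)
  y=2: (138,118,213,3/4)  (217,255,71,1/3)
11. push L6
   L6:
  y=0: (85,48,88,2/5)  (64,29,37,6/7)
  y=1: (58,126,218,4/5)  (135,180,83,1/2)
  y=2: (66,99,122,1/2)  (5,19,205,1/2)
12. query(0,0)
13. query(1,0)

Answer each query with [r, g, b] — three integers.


at x=1,y=0 over L1,L2:
after L1 α=1/2: [255/2, 231/2, 94]
after L2 α=1/2: [687/4, 471/4, 150]
= [172, 118, 150]

query (0,0) [L1,L2,L3] — begin 0,0,0
L1 α=3/4: [609/4, 156, 381/4]
L2 α=1/2: [1485/8, 277/2, 401/8]
L3 α=2/3: [3277/24, 937/6, 641/24]
rounded: [137, 156, 27]

at x=0,y=1 over L1,L2,L3:
after L1 α=4/7: [16/7, 1012/7, 712/7]
after L2 α=0: [16/7, 1012/7, 712/7]
after L3 α=1/2: [1185/14, 2741/14, 2287/14]
= [85, 196, 163]

(1,0) stack=L1,L2,L3; from [0,0,0]:
after L1 α=1/2: [255/2, 231/2, 94]
after L2 α=1/2: [687/4, 471/4, 150]
after L3 α=1/6: [3523/24, 1009/8, 827/6]
→ [147, 126, 138]

at x=0,y=0 over L1,L2,L3,L4:
+L1 (α=3/4) → [609/4, 156, 381/4]
+L2 (α=1/2) → [1485/8, 277/2, 401/8]
+L3 (α=2/3) → [3277/24, 937/6, 641/24]
+L4 (α=1/2) → [8365/48, 1567/12, 6113/48]
→ [174, 131, 127]

at x=0,y=0 over L1,L2,L3,L4,L5,L6:
L1 α=3/4: [609/4, 156, 381/4]
L2 α=1/2: [1485/8, 277/2, 401/8]
L3 α=2/3: [3277/24, 937/6, 641/24]
L4 α=1/2: [8365/48, 1567/12, 6113/48]
L5 α=1/3: [10213/72, 2485/18, 9017/72]
L6 α=2/5: [14293/120, 3061/30, 13241/120]
rounded: [119, 102, 110]

query (1,0) [L1,L2,L3,L4,L5,L6] — begin 0,0,0
+L1 (α=1/2) → [255/2, 231/2, 94]
+L2 (α=1/2) → [687/4, 471/4, 150]
+L3 (α=1/6) → [3523/24, 1009/8, 827/6]
+L4 (α=3/4) → [10219/96, 6145/32, 3599/24]
+L5 (α=1) → [250, 108, 39]
+L6 (α=6/7) → [634/7, 282/7, 261/7]
= [91, 40, 37]


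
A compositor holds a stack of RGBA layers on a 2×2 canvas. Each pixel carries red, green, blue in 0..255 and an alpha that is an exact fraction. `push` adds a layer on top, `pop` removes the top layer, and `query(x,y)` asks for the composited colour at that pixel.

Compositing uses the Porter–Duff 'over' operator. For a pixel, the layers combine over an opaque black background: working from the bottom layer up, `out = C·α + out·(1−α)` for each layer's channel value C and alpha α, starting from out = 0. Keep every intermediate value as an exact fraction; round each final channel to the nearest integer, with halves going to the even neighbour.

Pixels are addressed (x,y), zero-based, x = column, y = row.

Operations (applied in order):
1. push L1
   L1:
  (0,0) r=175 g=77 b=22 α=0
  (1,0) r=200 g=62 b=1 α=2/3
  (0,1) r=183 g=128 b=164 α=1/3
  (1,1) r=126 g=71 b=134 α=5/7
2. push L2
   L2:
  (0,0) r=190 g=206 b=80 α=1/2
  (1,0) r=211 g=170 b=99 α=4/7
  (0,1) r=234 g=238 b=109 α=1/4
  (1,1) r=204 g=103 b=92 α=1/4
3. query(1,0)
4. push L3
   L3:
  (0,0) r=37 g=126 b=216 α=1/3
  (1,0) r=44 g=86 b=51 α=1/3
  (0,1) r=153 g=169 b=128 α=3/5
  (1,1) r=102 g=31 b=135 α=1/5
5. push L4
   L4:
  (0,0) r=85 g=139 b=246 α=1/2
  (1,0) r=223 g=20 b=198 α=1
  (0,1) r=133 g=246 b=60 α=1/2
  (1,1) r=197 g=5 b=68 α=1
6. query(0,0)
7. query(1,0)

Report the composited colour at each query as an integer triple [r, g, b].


(1,0) stack=L1,L2; from [0,0,0]:
L1 α=2/3: [400/3, 124/3, 2/3]
L2 α=4/7: [1244/7, 804/7, 398/7]
→ [178, 115, 57]

query (0,0) [L1,L2,L3,L4] — begin 0,0,0
L1 α=0: [0, 0, 0]
L2 α=1/2: [95, 103, 40]
L3 α=1/3: [227/3, 332/3, 296/3]
L4 α=1/2: [241/3, 749/6, 517/3]
rounded: [80, 125, 172]

query (1,0) [L1,L2,L3,L4] — begin 0,0,0
+L1 (α=2/3) → [400/3, 124/3, 2/3]
+L2 (α=4/7) → [1244/7, 804/7, 398/7]
+L3 (α=1/3) → [932/7, 2210/21, 1153/21]
+L4 (α=1) → [223, 20, 198]
rounded: [223, 20, 198]


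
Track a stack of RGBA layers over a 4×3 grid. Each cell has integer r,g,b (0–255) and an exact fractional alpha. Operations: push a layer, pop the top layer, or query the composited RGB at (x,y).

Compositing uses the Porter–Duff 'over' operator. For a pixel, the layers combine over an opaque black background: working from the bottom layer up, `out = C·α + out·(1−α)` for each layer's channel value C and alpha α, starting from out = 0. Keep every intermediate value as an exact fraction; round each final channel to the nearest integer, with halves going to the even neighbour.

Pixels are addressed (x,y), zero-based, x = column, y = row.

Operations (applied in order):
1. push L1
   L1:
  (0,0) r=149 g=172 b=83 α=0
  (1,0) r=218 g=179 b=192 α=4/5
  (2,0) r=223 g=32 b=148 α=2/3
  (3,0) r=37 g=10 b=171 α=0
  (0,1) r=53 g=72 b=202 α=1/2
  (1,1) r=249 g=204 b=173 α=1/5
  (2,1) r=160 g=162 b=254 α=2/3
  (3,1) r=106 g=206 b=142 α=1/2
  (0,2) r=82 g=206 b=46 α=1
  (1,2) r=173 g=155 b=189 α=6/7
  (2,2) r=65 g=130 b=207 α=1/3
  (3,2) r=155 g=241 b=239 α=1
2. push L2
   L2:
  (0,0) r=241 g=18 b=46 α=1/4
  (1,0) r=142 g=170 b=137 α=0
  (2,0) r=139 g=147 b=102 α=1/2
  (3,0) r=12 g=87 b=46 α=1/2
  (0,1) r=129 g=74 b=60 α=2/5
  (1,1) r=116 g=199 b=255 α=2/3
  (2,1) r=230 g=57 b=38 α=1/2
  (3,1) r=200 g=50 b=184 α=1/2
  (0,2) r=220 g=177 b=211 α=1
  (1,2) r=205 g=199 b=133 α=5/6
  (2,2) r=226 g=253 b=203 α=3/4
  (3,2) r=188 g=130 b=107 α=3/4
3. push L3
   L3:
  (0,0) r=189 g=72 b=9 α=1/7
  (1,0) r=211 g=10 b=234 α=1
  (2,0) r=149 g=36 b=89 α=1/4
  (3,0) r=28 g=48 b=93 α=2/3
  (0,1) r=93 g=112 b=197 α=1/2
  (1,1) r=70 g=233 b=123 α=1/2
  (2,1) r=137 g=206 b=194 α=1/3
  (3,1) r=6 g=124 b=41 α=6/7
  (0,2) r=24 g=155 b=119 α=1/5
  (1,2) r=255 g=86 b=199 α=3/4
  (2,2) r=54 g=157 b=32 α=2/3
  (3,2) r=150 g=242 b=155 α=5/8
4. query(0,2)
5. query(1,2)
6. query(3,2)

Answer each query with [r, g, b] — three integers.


query (0,2) [L1,L2,L3] — begin 0,0,0
+L1 (α=1) → [82, 206, 46]
+L2 (α=1) → [220, 177, 211]
+L3 (α=1/5) → [904/5, 863/5, 963/5]
= [181, 173, 193]

(1,2) stack=L1,L2,L3; from [0,0,0]:
L1 α=6/7: [1038/7, 930/7, 162]
L2 α=5/6: [8213/42, 7895/42, 827/6]
L3 α=3/4: [40343/168, 18731/168, 4409/24]
→ [240, 111, 184]

at x=3,y=2 over L1,L2,L3:
+L1 (α=1) → [155, 241, 239]
+L2 (α=3/4) → [719/4, 631/4, 140]
+L3 (α=5/8) → [5157/32, 6733/32, 1195/8]
= [161, 210, 149]


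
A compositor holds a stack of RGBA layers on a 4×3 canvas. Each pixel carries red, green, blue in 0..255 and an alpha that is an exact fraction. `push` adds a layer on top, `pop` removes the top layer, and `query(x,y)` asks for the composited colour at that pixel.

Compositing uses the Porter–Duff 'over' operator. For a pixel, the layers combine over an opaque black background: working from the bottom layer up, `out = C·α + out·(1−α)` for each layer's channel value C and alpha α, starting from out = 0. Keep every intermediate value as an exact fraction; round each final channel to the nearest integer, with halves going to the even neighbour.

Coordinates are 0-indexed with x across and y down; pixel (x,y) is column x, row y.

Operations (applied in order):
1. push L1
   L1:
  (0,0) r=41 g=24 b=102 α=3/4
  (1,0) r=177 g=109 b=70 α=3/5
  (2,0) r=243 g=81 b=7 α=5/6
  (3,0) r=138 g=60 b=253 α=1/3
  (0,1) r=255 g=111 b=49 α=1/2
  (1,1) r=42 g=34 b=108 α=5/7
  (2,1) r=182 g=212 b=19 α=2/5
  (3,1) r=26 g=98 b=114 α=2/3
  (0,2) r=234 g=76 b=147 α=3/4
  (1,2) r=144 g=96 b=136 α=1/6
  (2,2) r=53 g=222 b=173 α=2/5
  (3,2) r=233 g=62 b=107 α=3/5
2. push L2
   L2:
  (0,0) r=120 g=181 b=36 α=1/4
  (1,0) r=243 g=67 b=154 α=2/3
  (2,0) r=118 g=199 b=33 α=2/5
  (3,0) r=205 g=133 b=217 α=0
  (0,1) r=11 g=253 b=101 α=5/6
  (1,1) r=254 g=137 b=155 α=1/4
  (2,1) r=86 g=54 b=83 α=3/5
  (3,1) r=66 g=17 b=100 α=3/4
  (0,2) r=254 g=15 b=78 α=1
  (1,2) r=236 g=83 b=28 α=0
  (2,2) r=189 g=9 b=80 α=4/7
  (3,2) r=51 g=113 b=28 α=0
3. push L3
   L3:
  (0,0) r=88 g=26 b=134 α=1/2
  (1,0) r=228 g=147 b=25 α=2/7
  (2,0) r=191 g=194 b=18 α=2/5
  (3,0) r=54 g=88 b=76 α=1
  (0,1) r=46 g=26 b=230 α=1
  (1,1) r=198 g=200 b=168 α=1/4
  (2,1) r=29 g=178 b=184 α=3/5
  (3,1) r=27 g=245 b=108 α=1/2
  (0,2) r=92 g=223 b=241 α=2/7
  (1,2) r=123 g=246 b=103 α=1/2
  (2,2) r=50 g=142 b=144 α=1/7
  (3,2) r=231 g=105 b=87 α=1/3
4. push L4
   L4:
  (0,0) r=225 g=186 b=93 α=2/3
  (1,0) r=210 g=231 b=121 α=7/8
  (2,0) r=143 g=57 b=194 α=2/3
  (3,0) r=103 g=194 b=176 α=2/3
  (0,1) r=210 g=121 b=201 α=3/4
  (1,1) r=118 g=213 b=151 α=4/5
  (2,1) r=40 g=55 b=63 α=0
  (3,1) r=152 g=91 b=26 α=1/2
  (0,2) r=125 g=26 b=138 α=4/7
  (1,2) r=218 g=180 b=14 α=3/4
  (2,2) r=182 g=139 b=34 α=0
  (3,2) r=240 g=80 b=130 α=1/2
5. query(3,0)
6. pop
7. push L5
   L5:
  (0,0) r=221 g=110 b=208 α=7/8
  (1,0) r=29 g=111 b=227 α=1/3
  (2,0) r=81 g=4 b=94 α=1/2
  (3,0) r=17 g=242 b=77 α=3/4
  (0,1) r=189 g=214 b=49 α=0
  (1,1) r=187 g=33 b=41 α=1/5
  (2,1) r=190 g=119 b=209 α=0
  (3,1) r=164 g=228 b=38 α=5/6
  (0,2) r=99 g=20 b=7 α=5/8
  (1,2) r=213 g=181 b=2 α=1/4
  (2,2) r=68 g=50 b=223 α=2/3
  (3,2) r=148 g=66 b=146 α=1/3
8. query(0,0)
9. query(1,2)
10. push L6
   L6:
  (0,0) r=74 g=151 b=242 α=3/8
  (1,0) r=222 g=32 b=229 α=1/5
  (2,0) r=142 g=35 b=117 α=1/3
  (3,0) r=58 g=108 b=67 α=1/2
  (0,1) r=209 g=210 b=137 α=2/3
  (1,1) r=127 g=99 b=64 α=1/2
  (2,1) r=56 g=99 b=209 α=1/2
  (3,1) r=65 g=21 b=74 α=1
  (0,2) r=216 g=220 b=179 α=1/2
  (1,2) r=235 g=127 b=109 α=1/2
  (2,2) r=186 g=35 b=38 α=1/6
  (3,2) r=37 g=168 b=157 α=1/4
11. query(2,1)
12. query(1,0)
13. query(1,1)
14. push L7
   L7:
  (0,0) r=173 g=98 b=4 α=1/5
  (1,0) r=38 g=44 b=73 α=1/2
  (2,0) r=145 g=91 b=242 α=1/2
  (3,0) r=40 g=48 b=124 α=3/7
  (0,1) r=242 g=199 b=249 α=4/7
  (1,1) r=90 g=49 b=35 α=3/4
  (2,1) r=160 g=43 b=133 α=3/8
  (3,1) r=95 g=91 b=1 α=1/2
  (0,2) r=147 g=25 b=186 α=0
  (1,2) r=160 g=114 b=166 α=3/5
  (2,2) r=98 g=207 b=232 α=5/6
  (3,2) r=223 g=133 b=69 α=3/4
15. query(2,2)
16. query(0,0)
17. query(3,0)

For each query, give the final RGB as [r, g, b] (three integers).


(3,0) stack=L1,L2,L3,L4; from [0,0,0]:
L1 α=1/3: [46, 20, 253/3]
L2 α=0: [46, 20, 253/3]
L3 α=1: [54, 88, 76]
L4 α=2/3: [260/3, 476/3, 428/3]
= [87, 159, 143]

query (0,0) [L1,L2,L3,L5] — begin 0,0,0
after L1 α=3/4: [123/4, 18, 153/2]
after L2 α=1/4: [849/16, 235/4, 531/8]
after L3 α=1/2: [2257/32, 339/8, 1603/16]
after L5 α=7/8: [51761/256, 6499/64, 24899/128]
rounded: [202, 102, 195]

at x=1,y=2 over L1,L2,L3,L5:
+L1 (α=1/6) → [24, 16, 68/3]
+L2 (α=0) → [24, 16, 68/3]
+L3 (α=1/2) → [147/2, 131, 377/6]
+L5 (α=1/4) → [867/8, 287/2, 381/8]
= [108, 144, 48]

(2,1) stack=L1,L2,L3,L5,L6; from [0,0,0]:
L1 α=2/5: [364/5, 424/5, 38/5]
L2 α=3/5: [2018/25, 1658/25, 1321/25]
L3 α=3/5: [6211/125, 16666/125, 16442/125]
L5 α=0: [6211/125, 16666/125, 16442/125]
L6 α=1/2: [13211/250, 29041/250, 42567/250]
= [53, 116, 170]

query (1,0) [L1,L2,L3,L5,L6] — begin 0,0,0
L1 α=3/5: [531/5, 327/5, 42]
L2 α=2/3: [987/5, 997/15, 350/3]
L3 α=2/7: [1443/7, 1879/21, 1900/21]
L5 α=1/3: [3089/21, 6089/63, 8567/63]
L6 α=1/5: [17018/105, 26372/315, 9739/63]
= [162, 84, 155]

(1,1) stack=L1,L2,L3,L5,L6; from [0,0,0]:
L1 α=5/7: [30, 170/7, 540/7]
L2 α=1/4: [86, 1469/28, 2705/28]
L3 α=1/4: [114, 10007/112, 12819/112]
L5 α=1/5: [643/5, 10931/140, 13967/140]
L6 α=1/2: [639/5, 24791/280, 22927/280]
= [128, 89, 82]

query (2,2) [L1,L2,L3,L5,L6,L7] — begin 0,0,0
L1 α=2/5: [106/5, 444/5, 346/5]
L2 α=4/7: [4098/35, 216/5, 2638/35]
L3 α=1/7: [26338/245, 2006/35, 20868/245]
L5 α=2/3: [19886/245, 5506/105, 130138/735]
L6 α=1/6: [14500/147, 6241/126, 67862/441]
L7 α=5/6: [43265/441, 136651/756, 289711/1323]
→ [98, 181, 219]

(0,0) stack=L1,L2,L3,L5,L6,L7; from [0,0,0]:
+L1 (α=3/4) → [123/4, 18, 153/2]
+L2 (α=1/4) → [849/16, 235/4, 531/8]
+L3 (α=1/2) → [2257/32, 339/8, 1603/16]
+L5 (α=7/8) → [51761/256, 6499/64, 24899/128]
+L6 (α=3/8) → [315637/2048, 61487/512, 217423/1024]
+L7 (α=1/5) → [404213/2560, 74031/640, 218447/1280]
= [158, 116, 171]

query (3,0) [L1,L2,L3,L5,L6,L7] — begin 0,0,0
after L1 α=1/3: [46, 20, 253/3]
after L2 α=0: [46, 20, 253/3]
after L3 α=1: [54, 88, 76]
after L5 α=3/4: [105/4, 407/2, 307/4]
after L6 α=1/2: [337/8, 623/4, 575/8]
after L7 α=3/7: [577/14, 767/7, 1319/14]
= [41, 110, 94]


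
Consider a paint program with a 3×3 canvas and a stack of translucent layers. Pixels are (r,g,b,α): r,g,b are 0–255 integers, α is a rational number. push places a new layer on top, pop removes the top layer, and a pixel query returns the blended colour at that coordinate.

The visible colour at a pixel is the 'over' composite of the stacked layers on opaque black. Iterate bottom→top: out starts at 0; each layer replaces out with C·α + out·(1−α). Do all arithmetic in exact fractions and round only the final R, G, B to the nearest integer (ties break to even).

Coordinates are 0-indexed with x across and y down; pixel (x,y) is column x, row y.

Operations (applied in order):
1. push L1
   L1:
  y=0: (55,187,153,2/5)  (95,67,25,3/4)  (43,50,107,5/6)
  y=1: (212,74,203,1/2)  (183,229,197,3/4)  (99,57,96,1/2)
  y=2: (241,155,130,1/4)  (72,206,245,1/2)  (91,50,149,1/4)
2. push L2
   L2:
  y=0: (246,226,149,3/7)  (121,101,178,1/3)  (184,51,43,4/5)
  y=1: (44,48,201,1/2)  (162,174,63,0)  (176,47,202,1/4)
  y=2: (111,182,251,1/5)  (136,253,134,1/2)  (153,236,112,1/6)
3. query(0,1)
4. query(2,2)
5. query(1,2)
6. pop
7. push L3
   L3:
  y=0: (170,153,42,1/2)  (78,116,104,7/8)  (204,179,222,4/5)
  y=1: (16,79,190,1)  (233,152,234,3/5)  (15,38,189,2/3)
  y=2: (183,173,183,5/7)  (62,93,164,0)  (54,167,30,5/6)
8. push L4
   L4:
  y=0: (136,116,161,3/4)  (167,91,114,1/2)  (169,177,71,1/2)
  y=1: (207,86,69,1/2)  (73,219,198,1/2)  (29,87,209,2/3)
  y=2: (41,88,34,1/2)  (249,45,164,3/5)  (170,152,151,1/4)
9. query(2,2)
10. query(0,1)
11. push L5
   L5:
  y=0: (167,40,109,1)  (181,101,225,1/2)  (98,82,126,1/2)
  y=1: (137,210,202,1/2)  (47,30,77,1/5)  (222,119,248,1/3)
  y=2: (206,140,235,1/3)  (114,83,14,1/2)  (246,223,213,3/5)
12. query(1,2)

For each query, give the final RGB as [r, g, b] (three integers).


at x=0,y=1 over L1,L2:
L1 α=1/2: [106, 37, 203/2]
L2 α=1/2: [75, 85/2, 605/4]
rounded: [75, 42, 151]

query (2,2) [L1,L2] — begin 0,0,0
L1 α=1/4: [91/4, 25/2, 149/4]
L2 α=1/6: [1067/24, 199/4, 1193/24]
→ [44, 50, 50]

(1,2) stack=L1,L2; from [0,0,0]:
+L1 (α=1/2) → [36, 103, 245/2]
+L2 (α=1/2) → [86, 178, 513/4]
rounded: [86, 178, 128]

query (2,2) [L1,L3,L4] — begin 0,0,0
after L1 α=1/4: [91/4, 25/2, 149/4]
after L3 α=5/6: [1171/24, 565/4, 749/24]
after L4 α=1/4: [2531/32, 2303/16, 1957/32]
= [79, 144, 61]

(0,1) stack=L1,L3,L4; from [0,0,0]:
after L1 α=1/2: [106, 37, 203/2]
after L3 α=1: [16, 79, 190]
after L4 α=1/2: [223/2, 165/2, 259/2]
rounded: [112, 82, 130]

at x=1,y=2 over L1,L3,L4,L5:
after L1 α=1/2: [36, 103, 245/2]
after L3 α=0: [36, 103, 245/2]
after L4 α=3/5: [819/5, 341/5, 737/5]
after L5 α=1/2: [1389/10, 378/5, 807/10]
= [139, 76, 81]


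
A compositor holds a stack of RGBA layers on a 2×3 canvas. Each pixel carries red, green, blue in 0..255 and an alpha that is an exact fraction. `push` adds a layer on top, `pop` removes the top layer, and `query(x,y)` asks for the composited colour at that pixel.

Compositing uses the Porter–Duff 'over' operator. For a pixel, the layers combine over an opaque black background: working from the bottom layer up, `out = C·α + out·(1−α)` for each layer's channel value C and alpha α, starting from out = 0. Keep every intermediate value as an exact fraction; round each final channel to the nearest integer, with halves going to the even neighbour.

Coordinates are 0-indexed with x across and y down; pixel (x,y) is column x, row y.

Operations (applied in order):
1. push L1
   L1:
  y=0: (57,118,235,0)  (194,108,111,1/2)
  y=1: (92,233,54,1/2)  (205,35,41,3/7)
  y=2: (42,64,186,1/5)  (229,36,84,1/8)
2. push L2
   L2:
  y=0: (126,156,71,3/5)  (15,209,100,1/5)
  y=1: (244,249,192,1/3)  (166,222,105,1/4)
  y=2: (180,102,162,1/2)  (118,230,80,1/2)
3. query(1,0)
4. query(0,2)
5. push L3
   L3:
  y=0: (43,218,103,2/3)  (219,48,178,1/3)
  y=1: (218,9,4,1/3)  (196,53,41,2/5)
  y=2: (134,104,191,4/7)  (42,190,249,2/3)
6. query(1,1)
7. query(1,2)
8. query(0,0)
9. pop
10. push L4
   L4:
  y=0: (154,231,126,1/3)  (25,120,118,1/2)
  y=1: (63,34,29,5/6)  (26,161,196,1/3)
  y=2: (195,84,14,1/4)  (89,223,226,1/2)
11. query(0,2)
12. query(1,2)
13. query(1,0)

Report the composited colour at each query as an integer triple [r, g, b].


at x=1,y=0 over L1,L2:
after L1 α=1/2: [97, 54, 111/2]
after L2 α=1/5: [403/5, 85, 322/5]
= [81, 85, 64]

(0,2) stack=L1,L2; from [0,0,0]:
after L1 α=1/5: [42/5, 64/5, 186/5]
after L2 α=1/2: [471/5, 287/5, 498/5]
→ [94, 57, 100]

query (1,1) [L1,L2,L3] — begin 0,0,0
after L1 α=3/7: [615/7, 15, 123/7]
after L2 α=1/4: [3007/28, 267/4, 276/7]
after L3 α=2/5: [19997/140, 245/4, 1402/35]
rounded: [143, 61, 40]

query (1,2) [L1,L2,L3] — begin 0,0,0
L1 α=1/8: [229/8, 9/2, 21/2]
L2 α=1/2: [1173/16, 469/4, 181/4]
L3 α=2/3: [839/16, 663/4, 2173/12]
= [52, 166, 181]

at x=0,y=0 over L1,L2,L3:
+L1 (α=0) → [0, 0, 0]
+L2 (α=3/5) → [378/5, 468/5, 213/5]
+L3 (α=2/3) → [808/15, 2648/15, 1243/15]
→ [54, 177, 83]

query (0,2) [L1,L2,L4] — begin 0,0,0
+L1 (α=1/5) → [42/5, 64/5, 186/5]
+L2 (α=1/2) → [471/5, 287/5, 498/5]
+L4 (α=1/4) → [597/5, 1281/20, 391/5]
= [119, 64, 78]

at x=1,y=2 over L1,L2,L4:
+L1 (α=1/8) → [229/8, 9/2, 21/2]
+L2 (α=1/2) → [1173/16, 469/4, 181/4]
+L4 (α=1/2) → [2597/32, 1361/8, 1085/8]
→ [81, 170, 136]

query (1,0) [L1,L2,L4] — begin 0,0,0
+L1 (α=1/2) → [97, 54, 111/2]
+L2 (α=1/5) → [403/5, 85, 322/5]
+L4 (α=1/2) → [264/5, 205/2, 456/5]
= [53, 102, 91]


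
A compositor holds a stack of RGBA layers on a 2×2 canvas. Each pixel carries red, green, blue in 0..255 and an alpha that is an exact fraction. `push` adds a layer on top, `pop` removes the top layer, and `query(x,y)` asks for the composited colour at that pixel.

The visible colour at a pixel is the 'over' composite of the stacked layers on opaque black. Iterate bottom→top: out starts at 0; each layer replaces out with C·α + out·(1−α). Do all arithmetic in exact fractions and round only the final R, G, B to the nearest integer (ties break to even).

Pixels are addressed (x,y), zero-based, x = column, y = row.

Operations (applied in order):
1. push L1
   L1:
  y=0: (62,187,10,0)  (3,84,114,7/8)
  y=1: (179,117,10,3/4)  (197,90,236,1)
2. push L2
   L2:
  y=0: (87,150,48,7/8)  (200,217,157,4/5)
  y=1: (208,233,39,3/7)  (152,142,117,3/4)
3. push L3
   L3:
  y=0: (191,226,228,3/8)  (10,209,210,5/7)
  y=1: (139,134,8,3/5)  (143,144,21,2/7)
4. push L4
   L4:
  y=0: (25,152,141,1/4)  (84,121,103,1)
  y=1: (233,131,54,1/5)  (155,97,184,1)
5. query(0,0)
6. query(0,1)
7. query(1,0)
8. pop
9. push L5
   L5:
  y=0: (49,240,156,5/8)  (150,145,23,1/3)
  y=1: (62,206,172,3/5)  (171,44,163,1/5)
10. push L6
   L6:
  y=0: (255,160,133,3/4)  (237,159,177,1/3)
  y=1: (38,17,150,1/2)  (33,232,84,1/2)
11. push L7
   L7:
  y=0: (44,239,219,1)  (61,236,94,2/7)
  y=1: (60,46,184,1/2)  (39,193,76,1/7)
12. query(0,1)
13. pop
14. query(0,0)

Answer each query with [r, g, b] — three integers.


query (0,0) [L1,L2,L3,L4] — begin 0,0,0
L1 α=0: [0, 0, 0]
L2 α=7/8: [609/8, 525/4, 42]
L3 α=3/8: [7629/64, 5337/32, 447/4]
L4 α=1/4: [24487/256, 20875/128, 1905/16]
= [96, 163, 119]

at x=0,y=1 over L1,L2,L3,L4:
after L1 α=3/4: [537/4, 351/4, 15/2]
after L2 α=3/7: [1161/7, 150, 21]
after L3 α=3/5: [5241/35, 702/5, 66/5]
after L4 α=1/5: [29119/175, 3463/25, 534/25]
= [166, 139, 21]

at x=1,y=0 over L1,L2,L3,L4:
+L1 (α=7/8) → [21/8, 147/2, 399/4]
+L2 (α=4/5) → [6421/40, 1883/10, 2911/20]
+L3 (α=5/7) → [7421/140, 7108/35, 13411/70]
+L4 (α=1) → [84, 121, 103]
= [84, 121, 103]

query (0,1) [L1,L2,L3,L5,L6,L7] — begin 0,0,0
after L1 α=3/4: [537/4, 351/4, 15/2]
after L2 α=3/7: [1161/7, 150, 21]
after L3 α=3/5: [5241/35, 702/5, 66/5]
after L5 α=3/5: [16992/175, 4494/25, 2712/25]
after L6 α=1/2: [11821/175, 4919/50, 3231/25]
after L7 α=1/2: [22321/350, 7219/100, 7831/50]
= [64, 72, 157]

query (0,0) [L1,L2,L3,L5,L6] — begin 0,0,0
+L1 (α=0) → [0, 0, 0]
+L2 (α=7/8) → [609/8, 525/4, 42]
+L3 (α=3/8) → [7629/64, 5337/32, 447/4]
+L5 (α=5/8) → [38567/512, 54411/256, 4461/32]
+L6 (α=3/4) → [430247/2048, 177291/1024, 17229/128]
= [210, 173, 135]


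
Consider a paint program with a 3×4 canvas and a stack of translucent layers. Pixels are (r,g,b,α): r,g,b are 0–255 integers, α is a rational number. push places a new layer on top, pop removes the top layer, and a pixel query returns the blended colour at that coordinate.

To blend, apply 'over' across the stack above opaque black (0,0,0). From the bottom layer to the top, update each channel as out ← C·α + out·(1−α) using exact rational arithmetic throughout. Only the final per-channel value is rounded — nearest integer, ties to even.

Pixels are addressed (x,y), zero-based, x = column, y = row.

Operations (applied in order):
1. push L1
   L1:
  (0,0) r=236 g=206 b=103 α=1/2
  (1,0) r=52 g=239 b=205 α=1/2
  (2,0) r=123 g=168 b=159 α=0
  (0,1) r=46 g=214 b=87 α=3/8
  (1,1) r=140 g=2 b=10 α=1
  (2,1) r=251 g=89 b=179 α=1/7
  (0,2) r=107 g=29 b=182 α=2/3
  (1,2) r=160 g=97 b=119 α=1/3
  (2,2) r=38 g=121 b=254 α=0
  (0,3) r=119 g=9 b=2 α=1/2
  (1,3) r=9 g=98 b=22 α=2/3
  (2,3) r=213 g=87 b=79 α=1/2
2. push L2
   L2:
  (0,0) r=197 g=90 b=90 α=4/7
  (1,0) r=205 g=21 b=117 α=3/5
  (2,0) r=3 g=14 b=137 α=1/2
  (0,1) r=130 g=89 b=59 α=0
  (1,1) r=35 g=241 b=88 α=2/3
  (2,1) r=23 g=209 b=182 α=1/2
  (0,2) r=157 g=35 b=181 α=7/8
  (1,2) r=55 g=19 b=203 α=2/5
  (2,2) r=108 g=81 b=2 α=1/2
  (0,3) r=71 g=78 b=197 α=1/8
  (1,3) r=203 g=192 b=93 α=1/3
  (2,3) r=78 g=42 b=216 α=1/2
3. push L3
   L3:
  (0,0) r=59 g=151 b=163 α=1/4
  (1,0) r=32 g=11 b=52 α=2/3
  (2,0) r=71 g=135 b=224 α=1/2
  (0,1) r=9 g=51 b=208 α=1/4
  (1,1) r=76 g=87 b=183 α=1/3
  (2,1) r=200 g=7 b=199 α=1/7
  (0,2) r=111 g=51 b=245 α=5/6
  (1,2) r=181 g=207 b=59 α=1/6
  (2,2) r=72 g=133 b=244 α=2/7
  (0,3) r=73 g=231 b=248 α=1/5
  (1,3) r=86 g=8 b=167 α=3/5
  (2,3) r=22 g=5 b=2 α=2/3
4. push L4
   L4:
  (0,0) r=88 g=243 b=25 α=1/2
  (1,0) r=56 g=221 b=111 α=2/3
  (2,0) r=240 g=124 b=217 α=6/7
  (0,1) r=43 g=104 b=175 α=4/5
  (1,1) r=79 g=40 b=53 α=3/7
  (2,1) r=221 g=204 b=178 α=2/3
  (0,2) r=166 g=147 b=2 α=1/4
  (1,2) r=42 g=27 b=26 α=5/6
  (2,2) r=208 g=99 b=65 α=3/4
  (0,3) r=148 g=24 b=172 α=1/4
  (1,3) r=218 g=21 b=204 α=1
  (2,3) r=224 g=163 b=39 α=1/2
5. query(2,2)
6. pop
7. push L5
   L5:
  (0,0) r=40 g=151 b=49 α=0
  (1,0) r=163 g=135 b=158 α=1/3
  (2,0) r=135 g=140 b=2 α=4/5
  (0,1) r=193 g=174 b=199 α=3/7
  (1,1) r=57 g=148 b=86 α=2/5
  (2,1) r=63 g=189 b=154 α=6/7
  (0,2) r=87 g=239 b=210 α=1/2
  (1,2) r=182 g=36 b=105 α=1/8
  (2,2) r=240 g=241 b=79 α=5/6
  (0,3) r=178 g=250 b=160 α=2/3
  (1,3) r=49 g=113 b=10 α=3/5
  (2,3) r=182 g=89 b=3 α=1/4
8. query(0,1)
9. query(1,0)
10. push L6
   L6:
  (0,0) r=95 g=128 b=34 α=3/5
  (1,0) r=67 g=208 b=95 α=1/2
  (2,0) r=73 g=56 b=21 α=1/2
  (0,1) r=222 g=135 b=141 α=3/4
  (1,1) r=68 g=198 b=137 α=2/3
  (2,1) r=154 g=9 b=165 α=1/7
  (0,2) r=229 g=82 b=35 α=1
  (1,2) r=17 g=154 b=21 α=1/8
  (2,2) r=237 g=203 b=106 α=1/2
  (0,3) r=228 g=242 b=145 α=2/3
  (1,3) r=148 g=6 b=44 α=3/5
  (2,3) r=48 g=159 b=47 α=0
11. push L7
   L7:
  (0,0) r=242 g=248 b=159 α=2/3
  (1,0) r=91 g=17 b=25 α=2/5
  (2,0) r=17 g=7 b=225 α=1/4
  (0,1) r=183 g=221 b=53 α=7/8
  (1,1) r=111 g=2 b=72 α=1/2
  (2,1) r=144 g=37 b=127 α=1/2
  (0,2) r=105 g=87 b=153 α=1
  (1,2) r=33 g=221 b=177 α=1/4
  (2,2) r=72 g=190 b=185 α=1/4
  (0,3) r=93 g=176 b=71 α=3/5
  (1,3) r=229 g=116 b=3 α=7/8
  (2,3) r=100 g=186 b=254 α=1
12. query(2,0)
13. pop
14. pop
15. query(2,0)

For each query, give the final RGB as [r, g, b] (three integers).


at x=2,y=2 over L1,L2,L3,L4:
L1 α=0: [0, 0, 0]
L2 α=1/2: [54, 81/2, 1]
L3 α=2/7: [414/7, 937/14, 493/7]
L4 α=3/4: [2391/14, 5095/56, 929/14]
= [171, 91, 66]

(0,1) stack=L1,L2,L3,L5; from [0,0,0]:
+L1 (α=3/8) → [69/4, 321/4, 261/8]
+L2 (α=0) → [69/4, 321/4, 261/8]
+L3 (α=1/4) → [243/16, 1167/16, 2447/32]
+L5 (α=3/7) → [2559/28, 465/4, 7223/56]
→ [91, 116, 129]

at x=1,y=0 over L1,L2,L3,L5:
after L1 α=1/2: [26, 239/2, 205/2]
after L2 α=3/5: [667/5, 302/5, 556/5]
after L3 α=2/3: [329/5, 412/15, 1076/15]
after L5 α=1/3: [491/5, 2849/45, 4522/45]
rounded: [98, 63, 100]

query (2,0) [L1,L2,L3,L5,L6,L7] — begin 0,0,0
L1 α=0: [0, 0, 0]
L2 α=1/2: [3/2, 7, 137/2]
L3 α=1/2: [145/4, 71, 585/4]
L5 α=4/5: [461/4, 631/5, 617/20]
L6 α=1/2: [753/8, 911/10, 1037/40]
L7 α=1/4: [2395/32, 2803/40, 12111/160]
rounded: [75, 70, 76]

at x=2,y=0 over L1,L2,L3,L5:
after L1 α=0: [0, 0, 0]
after L2 α=1/2: [3/2, 7, 137/2]
after L3 α=1/2: [145/4, 71, 585/4]
after L5 α=4/5: [461/4, 631/5, 617/20]
→ [115, 126, 31]


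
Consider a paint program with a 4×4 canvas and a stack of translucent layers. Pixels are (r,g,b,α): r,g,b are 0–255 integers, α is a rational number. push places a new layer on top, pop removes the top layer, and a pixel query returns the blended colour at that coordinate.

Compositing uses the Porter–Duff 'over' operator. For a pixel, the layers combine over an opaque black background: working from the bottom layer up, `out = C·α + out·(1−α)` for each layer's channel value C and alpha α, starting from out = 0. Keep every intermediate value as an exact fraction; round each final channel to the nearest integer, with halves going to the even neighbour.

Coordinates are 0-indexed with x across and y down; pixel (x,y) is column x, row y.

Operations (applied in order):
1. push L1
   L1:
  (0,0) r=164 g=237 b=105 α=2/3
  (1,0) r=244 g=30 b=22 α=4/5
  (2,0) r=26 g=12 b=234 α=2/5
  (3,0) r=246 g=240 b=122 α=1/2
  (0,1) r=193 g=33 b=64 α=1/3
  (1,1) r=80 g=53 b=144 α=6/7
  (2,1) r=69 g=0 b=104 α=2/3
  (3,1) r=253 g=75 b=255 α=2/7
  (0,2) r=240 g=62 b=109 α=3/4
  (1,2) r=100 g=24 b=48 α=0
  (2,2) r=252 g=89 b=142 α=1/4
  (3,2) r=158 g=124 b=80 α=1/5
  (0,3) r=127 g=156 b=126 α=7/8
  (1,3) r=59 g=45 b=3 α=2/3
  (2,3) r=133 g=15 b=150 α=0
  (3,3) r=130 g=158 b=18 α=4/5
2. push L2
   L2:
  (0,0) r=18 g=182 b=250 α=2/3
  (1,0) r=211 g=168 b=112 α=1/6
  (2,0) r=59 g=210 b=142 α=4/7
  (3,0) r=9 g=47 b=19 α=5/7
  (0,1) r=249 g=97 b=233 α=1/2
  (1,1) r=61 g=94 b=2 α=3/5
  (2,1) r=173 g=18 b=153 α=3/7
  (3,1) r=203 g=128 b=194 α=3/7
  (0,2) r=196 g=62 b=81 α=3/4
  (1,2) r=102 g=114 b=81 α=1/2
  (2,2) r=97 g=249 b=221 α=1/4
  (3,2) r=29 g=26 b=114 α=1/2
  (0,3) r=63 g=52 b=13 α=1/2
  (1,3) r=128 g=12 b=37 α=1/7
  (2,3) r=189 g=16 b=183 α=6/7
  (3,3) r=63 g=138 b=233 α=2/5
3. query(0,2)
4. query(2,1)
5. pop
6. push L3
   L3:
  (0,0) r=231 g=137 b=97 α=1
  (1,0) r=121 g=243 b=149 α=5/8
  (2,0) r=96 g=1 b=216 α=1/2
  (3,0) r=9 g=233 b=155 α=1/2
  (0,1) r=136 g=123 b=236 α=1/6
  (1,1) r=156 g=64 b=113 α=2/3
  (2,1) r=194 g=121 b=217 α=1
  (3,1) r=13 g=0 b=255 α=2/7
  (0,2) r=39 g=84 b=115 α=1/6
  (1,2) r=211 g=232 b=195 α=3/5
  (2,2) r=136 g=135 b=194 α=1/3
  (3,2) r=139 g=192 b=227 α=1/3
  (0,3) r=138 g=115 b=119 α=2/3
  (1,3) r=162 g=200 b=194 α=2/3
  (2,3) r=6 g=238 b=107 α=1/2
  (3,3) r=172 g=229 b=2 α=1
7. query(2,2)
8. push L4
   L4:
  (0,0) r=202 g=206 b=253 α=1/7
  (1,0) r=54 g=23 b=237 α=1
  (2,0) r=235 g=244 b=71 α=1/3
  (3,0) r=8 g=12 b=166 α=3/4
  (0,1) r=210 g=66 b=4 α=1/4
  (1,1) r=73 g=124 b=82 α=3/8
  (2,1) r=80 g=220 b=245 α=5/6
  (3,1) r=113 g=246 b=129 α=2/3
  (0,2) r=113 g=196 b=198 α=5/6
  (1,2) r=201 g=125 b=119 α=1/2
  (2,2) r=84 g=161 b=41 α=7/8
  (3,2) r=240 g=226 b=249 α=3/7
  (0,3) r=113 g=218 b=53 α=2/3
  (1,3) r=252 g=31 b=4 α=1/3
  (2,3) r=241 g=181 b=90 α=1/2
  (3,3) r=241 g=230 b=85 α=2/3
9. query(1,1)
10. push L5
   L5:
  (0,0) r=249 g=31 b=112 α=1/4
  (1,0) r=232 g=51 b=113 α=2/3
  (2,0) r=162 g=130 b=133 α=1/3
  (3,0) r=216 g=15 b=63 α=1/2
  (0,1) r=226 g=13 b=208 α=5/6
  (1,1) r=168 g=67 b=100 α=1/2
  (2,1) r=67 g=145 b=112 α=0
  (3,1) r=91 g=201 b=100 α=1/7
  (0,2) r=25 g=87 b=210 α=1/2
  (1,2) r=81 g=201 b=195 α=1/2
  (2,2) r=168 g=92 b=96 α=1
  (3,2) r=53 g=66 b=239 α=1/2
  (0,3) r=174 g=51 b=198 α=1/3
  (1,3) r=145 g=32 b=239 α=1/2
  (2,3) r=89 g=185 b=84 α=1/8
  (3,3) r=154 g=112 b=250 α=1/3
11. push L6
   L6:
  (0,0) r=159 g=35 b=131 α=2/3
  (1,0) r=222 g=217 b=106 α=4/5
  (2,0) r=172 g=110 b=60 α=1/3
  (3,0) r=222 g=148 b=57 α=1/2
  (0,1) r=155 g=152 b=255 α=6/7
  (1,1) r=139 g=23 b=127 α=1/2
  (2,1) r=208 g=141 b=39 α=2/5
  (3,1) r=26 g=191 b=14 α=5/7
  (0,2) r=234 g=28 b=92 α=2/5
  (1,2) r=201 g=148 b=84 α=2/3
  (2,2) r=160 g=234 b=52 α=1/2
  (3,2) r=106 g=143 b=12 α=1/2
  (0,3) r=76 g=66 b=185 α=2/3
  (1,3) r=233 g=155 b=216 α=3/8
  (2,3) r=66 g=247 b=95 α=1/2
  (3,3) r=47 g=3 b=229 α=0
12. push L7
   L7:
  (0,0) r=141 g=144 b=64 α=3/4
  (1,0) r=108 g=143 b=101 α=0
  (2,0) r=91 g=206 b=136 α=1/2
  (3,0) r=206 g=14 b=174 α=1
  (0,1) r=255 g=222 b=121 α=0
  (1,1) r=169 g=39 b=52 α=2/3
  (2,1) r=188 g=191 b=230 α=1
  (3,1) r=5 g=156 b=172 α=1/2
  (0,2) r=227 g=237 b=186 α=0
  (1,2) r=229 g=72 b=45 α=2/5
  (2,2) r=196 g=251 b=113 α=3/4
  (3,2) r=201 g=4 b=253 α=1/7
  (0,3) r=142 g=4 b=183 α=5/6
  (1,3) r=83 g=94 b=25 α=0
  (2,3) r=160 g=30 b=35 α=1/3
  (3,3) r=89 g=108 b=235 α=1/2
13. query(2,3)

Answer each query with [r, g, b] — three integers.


(0,2) stack=L1,L2; from [0,0,0]:
L1 α=3/4: [180, 93/2, 327/4]
L2 α=3/4: [192, 465/8, 1299/16]
= [192, 58, 81]

query (2,1) [L1,L2] — begin 0,0,0
L1 α=2/3: [46, 0, 208/3]
L2 α=3/7: [703/7, 54/7, 2209/21]
→ [100, 8, 105]

query (2,2) [L1,L3] — begin 0,0,0
+L1 (α=1/4) → [63, 89/4, 71/2]
+L3 (α=1/3) → [262/3, 359/6, 265/3]
= [87, 60, 88]

query (1,1) [L1,L3,L4] — begin 0,0,0
+L1 (α=6/7) → [480/7, 318/7, 864/7]
+L3 (α=2/3) → [888/7, 1214/21, 2446/21]
+L4 (α=3/8) → [5973/56, 6941/84, 4349/42]
→ [107, 83, 104]

query (2,3) [L1,L3,L4,L5,L6,L7] — begin 0,0,0
+L1 (α=0) → [0, 0, 0]
+L3 (α=1/2) → [3, 119, 107/2]
+L4 (α=1/2) → [122, 150, 287/4]
+L5 (α=1/8) → [943/8, 1235/8, 2345/32]
+L6 (α=1/2) → [1471/16, 3211/16, 5385/64]
+L7 (α=1/3) → [917/8, 3451/24, 6505/96]
→ [115, 144, 68]


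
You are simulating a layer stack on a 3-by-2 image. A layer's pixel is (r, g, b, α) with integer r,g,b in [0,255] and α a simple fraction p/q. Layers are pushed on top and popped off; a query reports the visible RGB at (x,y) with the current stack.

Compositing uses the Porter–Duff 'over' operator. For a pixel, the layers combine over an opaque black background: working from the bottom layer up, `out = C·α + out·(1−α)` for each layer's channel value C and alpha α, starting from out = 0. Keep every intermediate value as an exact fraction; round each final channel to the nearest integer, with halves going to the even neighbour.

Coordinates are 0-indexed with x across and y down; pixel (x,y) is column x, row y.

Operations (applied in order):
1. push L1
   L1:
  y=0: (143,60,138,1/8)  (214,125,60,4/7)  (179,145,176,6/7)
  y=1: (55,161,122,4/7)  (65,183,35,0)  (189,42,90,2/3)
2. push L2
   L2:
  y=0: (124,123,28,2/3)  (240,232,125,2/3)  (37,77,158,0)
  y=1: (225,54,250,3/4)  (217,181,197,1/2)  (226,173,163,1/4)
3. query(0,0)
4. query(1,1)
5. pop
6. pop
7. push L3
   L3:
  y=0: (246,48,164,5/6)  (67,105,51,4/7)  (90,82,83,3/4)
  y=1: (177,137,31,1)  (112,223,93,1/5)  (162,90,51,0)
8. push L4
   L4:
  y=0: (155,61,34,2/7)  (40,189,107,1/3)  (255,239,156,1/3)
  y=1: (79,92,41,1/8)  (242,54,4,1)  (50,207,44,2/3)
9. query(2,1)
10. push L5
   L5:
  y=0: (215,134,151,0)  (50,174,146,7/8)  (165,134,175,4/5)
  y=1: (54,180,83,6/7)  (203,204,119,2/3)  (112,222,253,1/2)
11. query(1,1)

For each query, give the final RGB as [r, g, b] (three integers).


query (0,0) [L1,L2] — begin 0,0,0
after L1 α=1/8: [143/8, 15/2, 69/4]
after L2 α=2/3: [709/8, 169/2, 293/12]
rounded: [89, 84, 24]

at x=1,y=1 over L1,L2:
L1 α=0: [0, 0, 0]
L2 α=1/2: [217/2, 181/2, 197/2]
= [108, 90, 98]

at x=2,y=1 over L3,L4:
after L3 α=0: [0, 0, 0]
after L4 α=2/3: [100/3, 138, 88/3]
→ [33, 138, 29]

at x=1,y=1 over L3,L4,L5:
L3 α=1/5: [112/5, 223/5, 93/5]
L4 α=1: [242, 54, 4]
L5 α=2/3: [216, 154, 242/3]
= [216, 154, 81]


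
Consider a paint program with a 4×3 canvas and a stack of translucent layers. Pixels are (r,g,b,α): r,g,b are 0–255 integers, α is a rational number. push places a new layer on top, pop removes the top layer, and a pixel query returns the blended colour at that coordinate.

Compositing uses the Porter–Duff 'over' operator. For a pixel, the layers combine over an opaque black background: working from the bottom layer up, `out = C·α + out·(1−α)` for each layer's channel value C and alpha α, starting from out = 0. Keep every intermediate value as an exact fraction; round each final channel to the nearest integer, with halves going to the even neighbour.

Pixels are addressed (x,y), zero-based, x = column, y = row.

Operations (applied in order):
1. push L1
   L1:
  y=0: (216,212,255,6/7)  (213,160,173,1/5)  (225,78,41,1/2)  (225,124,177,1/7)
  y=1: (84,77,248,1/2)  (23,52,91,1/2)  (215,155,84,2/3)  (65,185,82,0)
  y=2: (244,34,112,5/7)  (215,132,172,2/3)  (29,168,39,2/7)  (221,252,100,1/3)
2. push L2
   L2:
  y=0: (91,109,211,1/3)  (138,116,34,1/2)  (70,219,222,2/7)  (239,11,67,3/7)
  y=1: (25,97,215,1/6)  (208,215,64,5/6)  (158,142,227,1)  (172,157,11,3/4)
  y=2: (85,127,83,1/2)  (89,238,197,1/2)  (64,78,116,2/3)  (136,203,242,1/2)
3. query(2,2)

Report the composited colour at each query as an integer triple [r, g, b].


query (2,2) [L1,L2] — begin 0,0,0
after L1 α=2/7: [58/7, 48, 78/7]
after L2 α=2/3: [318/7, 68, 1702/21]
→ [45, 68, 81]


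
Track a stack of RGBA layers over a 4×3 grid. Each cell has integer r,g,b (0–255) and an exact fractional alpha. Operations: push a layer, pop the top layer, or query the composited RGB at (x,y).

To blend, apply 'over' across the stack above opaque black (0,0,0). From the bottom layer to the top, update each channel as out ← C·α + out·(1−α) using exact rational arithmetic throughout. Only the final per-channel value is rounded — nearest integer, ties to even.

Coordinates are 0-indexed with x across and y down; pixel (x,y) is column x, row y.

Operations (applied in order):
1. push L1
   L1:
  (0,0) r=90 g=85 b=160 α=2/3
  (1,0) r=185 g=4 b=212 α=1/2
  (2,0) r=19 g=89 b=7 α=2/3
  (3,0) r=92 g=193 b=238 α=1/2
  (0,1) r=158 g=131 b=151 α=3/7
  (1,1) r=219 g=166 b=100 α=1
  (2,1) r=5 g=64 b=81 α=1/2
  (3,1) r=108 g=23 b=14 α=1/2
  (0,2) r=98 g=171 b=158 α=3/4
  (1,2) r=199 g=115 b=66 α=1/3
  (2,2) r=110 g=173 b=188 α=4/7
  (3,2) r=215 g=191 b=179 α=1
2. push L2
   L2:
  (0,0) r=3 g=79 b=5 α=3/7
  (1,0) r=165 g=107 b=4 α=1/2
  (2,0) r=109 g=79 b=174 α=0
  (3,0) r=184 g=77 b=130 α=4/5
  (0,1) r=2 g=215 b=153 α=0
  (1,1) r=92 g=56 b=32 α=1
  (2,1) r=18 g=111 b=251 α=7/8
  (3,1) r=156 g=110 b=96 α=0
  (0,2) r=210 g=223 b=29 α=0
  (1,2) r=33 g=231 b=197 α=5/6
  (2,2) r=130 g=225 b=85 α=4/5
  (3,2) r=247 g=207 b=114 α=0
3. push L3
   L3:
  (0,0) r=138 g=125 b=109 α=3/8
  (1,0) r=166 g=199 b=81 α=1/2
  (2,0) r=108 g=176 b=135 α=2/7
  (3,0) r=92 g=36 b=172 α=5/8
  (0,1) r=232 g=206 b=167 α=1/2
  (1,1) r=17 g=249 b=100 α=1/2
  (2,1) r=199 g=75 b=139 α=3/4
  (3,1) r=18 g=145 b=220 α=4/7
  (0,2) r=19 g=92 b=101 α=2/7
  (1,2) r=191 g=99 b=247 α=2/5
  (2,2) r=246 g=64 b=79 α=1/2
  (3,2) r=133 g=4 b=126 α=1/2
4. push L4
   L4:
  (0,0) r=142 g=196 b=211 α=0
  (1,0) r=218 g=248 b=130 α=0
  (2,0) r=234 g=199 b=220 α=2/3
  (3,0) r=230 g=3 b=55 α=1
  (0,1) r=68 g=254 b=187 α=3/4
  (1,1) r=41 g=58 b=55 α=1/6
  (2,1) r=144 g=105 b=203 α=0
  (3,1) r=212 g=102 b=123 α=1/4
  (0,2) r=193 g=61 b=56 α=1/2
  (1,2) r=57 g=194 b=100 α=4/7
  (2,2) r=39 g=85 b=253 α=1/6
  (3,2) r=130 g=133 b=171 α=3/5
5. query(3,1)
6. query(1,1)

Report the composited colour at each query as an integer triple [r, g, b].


at x=3,y=1 over L1,L2,L3,L4:
+L1 (α=1/2) → [54, 23/2, 7]
+L2 (α=0) → [54, 23/2, 7]
+L3 (α=4/7) → [234/7, 1229/14, 901/7]
+L4 (α=1/4) → [1093/14, 5115/56, 891/7]
rounded: [78, 91, 127]

(1,1) stack=L1,L2,L3,L4; from [0,0,0]:
L1 α=1: [219, 166, 100]
L2 α=1: [92, 56, 32]
L3 α=1/2: [109/2, 305/2, 66]
L4 α=1/6: [209/4, 547/4, 385/6]
= [52, 137, 64]


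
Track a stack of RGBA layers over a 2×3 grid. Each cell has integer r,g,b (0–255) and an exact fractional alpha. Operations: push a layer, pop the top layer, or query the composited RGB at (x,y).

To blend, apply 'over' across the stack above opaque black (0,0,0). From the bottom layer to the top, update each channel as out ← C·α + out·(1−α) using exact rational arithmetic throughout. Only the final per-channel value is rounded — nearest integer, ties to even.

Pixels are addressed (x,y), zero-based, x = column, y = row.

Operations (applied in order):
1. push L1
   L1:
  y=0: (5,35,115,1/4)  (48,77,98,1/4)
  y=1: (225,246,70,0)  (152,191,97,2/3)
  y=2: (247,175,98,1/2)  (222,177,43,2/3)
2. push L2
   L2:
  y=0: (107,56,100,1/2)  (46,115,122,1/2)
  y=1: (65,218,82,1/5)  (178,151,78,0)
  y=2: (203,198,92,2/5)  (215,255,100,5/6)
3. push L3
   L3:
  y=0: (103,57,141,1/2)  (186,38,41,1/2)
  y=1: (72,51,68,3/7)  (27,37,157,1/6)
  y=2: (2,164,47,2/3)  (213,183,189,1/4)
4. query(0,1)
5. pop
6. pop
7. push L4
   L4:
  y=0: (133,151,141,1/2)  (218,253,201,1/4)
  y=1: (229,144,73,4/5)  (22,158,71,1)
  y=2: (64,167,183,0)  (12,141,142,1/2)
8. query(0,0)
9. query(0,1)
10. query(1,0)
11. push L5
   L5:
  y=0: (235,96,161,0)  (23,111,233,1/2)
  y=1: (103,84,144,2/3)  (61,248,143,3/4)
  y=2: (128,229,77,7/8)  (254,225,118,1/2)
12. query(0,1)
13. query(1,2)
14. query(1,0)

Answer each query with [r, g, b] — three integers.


at x=0,y=1 over L1,L2,L3:
+L1 (α=0) → [0, 0, 0]
+L2 (α=1/5) → [13, 218/5, 82/5]
+L3 (α=3/7) → [268/7, 1637/35, 1348/35]
rounded: [38, 47, 39]

at x=0,y=0 over L1,L4:
after L1 α=1/4: [5/4, 35/4, 115/4]
after L4 α=1/2: [537/8, 639/8, 679/8]
rounded: [67, 80, 85]

at x=0,y=1 over L1,L4:
+L1 (α=0) → [0, 0, 0]
+L4 (α=4/5) → [916/5, 576/5, 292/5]
→ [183, 115, 58]

at x=1,y=0 over L1,L4:
+L1 (α=1/4) → [12, 77/4, 49/2]
+L4 (α=1/4) → [127/2, 1243/16, 549/8]
→ [64, 78, 69]

at x=0,y=1 over L1,L4,L5:
+L1 (α=0) → [0, 0, 0]
+L4 (α=4/5) → [916/5, 576/5, 292/5]
+L5 (α=2/3) → [1946/15, 472/5, 1732/15]
= [130, 94, 115]

(1,2) stack=L1,L4,L5; from [0,0,0]:
+L1 (α=2/3) → [148, 118, 86/3]
+L4 (α=1/2) → [80, 259/2, 256/3]
+L5 (α=1/2) → [167, 709/4, 305/3]
rounded: [167, 177, 102]

query (1,0) [L1,L4,L5] — begin 0,0,0
+L1 (α=1/4) → [12, 77/4, 49/2]
+L4 (α=1/4) → [127/2, 1243/16, 549/8]
+L5 (α=1/2) → [173/4, 3019/32, 2413/16]
→ [43, 94, 151]


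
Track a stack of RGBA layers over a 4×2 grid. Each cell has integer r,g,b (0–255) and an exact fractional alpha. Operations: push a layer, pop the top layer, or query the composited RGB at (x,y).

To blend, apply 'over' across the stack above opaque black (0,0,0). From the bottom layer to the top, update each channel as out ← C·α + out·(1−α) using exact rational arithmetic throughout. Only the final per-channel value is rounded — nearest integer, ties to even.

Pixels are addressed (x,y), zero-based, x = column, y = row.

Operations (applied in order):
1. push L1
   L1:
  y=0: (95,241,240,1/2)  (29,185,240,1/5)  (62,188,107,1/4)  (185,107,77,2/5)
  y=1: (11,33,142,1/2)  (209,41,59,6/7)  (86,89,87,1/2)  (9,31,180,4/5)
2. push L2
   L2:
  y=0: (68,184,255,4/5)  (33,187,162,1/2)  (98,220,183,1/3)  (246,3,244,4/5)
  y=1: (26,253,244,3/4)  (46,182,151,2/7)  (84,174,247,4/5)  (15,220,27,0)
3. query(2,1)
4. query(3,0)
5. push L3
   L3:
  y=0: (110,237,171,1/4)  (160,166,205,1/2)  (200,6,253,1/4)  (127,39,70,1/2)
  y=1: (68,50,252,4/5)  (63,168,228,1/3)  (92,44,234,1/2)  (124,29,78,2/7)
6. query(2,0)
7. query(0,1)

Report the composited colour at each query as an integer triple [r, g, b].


query (2,1) [L1,L2] — begin 0,0,0
+L1 (α=1/2) → [43, 89/2, 87/2]
+L2 (α=4/5) → [379/5, 1481/10, 2063/10]
= [76, 148, 206]

(3,0) stack=L1,L2; from [0,0,0]:
+L1 (α=2/5) → [74, 214/5, 154/5]
+L2 (α=4/5) → [1058/5, 274/25, 5034/25]
→ [212, 11, 201]

(2,0) stack=L1,L2,L3; from [0,0,0]:
after L1 α=1/4: [31/2, 47, 107/4]
after L2 α=1/3: [43, 314/3, 473/6]
after L3 α=1/4: [329/4, 80, 979/8]
→ [82, 80, 122]

query (0,1) [L1,L2,L3] — begin 0,0,0
L1 α=1/2: [11/2, 33/2, 71]
L2 α=3/4: [167/8, 1551/8, 803/4]
L3 α=4/5: [2343/40, 3151/40, 967/4]
rounded: [59, 79, 242]
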